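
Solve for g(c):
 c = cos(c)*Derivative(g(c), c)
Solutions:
 g(c) = C1 + Integral(c/cos(c), c)


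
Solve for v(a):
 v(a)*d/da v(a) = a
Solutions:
 v(a) = -sqrt(C1 + a^2)
 v(a) = sqrt(C1 + a^2)


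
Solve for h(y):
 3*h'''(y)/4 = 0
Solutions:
 h(y) = C1 + C2*y + C3*y^2


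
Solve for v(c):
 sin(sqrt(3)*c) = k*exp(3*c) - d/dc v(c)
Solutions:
 v(c) = C1 + k*exp(3*c)/3 + sqrt(3)*cos(sqrt(3)*c)/3


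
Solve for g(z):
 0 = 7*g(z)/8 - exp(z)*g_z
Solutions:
 g(z) = C1*exp(-7*exp(-z)/8)


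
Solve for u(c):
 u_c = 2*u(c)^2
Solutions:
 u(c) = -1/(C1 + 2*c)


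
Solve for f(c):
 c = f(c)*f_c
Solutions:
 f(c) = -sqrt(C1 + c^2)
 f(c) = sqrt(C1 + c^2)


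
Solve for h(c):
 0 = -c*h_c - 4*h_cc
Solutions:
 h(c) = C1 + C2*erf(sqrt(2)*c/4)


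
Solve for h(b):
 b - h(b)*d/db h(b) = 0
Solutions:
 h(b) = -sqrt(C1 + b^2)
 h(b) = sqrt(C1 + b^2)


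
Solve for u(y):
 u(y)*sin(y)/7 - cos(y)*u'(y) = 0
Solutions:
 u(y) = C1/cos(y)^(1/7)


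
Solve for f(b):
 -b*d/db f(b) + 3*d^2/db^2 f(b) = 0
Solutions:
 f(b) = C1 + C2*erfi(sqrt(6)*b/6)


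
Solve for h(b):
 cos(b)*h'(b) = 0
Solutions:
 h(b) = C1


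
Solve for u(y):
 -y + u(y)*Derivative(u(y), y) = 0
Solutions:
 u(y) = -sqrt(C1 + y^2)
 u(y) = sqrt(C1 + y^2)


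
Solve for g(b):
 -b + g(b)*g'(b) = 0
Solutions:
 g(b) = -sqrt(C1 + b^2)
 g(b) = sqrt(C1 + b^2)


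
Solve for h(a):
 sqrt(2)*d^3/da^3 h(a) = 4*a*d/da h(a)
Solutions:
 h(a) = C1 + Integral(C2*airyai(sqrt(2)*a) + C3*airybi(sqrt(2)*a), a)


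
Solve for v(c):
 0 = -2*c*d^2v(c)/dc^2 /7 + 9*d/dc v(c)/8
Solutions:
 v(c) = C1 + C2*c^(79/16)


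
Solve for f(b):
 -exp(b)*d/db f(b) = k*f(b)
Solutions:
 f(b) = C1*exp(k*exp(-b))


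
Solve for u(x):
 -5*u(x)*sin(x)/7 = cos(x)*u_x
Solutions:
 u(x) = C1*cos(x)^(5/7)


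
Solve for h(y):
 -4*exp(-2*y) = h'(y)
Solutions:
 h(y) = C1 + 2*exp(-2*y)


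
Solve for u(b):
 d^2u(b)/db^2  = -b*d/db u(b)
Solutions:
 u(b) = C1 + C2*erf(sqrt(2)*b/2)


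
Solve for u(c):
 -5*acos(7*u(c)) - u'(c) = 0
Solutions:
 Integral(1/acos(7*_y), (_y, u(c))) = C1 - 5*c


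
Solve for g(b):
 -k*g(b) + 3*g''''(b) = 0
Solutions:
 g(b) = C1*exp(-3^(3/4)*b*k^(1/4)/3) + C2*exp(3^(3/4)*b*k^(1/4)/3) + C3*exp(-3^(3/4)*I*b*k^(1/4)/3) + C4*exp(3^(3/4)*I*b*k^(1/4)/3)


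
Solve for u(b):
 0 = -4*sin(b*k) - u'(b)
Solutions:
 u(b) = C1 + 4*cos(b*k)/k


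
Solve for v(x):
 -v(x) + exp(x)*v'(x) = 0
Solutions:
 v(x) = C1*exp(-exp(-x))


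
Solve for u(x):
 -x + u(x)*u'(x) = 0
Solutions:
 u(x) = -sqrt(C1 + x^2)
 u(x) = sqrt(C1 + x^2)


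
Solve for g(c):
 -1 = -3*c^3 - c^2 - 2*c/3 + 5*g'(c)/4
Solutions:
 g(c) = C1 + 3*c^4/5 + 4*c^3/15 + 4*c^2/15 - 4*c/5


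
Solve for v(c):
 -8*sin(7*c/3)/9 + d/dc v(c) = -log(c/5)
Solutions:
 v(c) = C1 - c*log(c) + c + c*log(5) - 8*cos(7*c/3)/21


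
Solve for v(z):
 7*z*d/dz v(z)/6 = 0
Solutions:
 v(z) = C1


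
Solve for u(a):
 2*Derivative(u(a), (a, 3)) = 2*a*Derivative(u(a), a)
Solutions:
 u(a) = C1 + Integral(C2*airyai(a) + C3*airybi(a), a)


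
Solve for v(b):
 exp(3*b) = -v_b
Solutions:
 v(b) = C1 - exp(3*b)/3


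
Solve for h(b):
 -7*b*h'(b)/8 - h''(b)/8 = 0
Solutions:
 h(b) = C1 + C2*erf(sqrt(14)*b/2)


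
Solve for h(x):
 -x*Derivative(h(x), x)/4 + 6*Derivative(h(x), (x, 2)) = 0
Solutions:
 h(x) = C1 + C2*erfi(sqrt(3)*x/12)


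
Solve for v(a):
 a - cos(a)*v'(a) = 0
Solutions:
 v(a) = C1 + Integral(a/cos(a), a)


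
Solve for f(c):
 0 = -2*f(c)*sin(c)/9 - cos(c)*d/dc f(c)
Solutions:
 f(c) = C1*cos(c)^(2/9)


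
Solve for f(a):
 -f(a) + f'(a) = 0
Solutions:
 f(a) = C1*exp(a)


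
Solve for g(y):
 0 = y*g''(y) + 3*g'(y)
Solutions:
 g(y) = C1 + C2/y^2


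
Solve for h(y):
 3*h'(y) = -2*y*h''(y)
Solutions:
 h(y) = C1 + C2/sqrt(y)


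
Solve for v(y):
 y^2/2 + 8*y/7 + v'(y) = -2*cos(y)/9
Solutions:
 v(y) = C1 - y^3/6 - 4*y^2/7 - 2*sin(y)/9


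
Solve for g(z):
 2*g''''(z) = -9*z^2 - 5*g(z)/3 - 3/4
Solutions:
 g(z) = -27*z^2/5 + (C1*sin(10^(1/4)*3^(3/4)*z/6) + C2*cos(10^(1/4)*3^(3/4)*z/6))*exp(-10^(1/4)*3^(3/4)*z/6) + (C3*sin(10^(1/4)*3^(3/4)*z/6) + C4*cos(10^(1/4)*3^(3/4)*z/6))*exp(10^(1/4)*3^(3/4)*z/6) - 9/20


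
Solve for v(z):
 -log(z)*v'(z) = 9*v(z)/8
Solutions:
 v(z) = C1*exp(-9*li(z)/8)


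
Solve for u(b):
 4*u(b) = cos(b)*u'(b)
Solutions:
 u(b) = C1*(sin(b)^2 + 2*sin(b) + 1)/(sin(b)^2 - 2*sin(b) + 1)


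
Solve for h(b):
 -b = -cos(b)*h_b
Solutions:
 h(b) = C1 + Integral(b/cos(b), b)


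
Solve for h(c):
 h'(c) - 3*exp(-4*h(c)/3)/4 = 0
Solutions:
 h(c) = 3*log(-I*(C1 + c)^(1/4))
 h(c) = 3*log(I*(C1 + c)^(1/4))
 h(c) = 3*log(-(C1 + c)^(1/4))
 h(c) = 3*log(C1 + c)/4


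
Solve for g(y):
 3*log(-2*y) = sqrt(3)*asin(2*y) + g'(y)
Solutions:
 g(y) = C1 + 3*y*log(-y) - 3*y + 3*y*log(2) - sqrt(3)*(y*asin(2*y) + sqrt(1 - 4*y^2)/2)


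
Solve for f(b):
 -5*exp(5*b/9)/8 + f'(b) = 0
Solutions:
 f(b) = C1 + 9*exp(5*b/9)/8


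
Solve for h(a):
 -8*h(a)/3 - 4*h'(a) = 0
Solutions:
 h(a) = C1*exp(-2*a/3)


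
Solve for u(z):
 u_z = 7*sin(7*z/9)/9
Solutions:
 u(z) = C1 - cos(7*z/9)


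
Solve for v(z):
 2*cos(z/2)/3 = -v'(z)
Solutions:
 v(z) = C1 - 4*sin(z/2)/3


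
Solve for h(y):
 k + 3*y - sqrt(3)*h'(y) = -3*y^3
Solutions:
 h(y) = C1 + sqrt(3)*k*y/3 + sqrt(3)*y^4/4 + sqrt(3)*y^2/2


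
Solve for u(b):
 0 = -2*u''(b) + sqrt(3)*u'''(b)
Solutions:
 u(b) = C1 + C2*b + C3*exp(2*sqrt(3)*b/3)


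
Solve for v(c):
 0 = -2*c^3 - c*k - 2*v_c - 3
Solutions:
 v(c) = C1 - c^4/4 - c^2*k/4 - 3*c/2


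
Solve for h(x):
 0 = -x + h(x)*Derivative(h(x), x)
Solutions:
 h(x) = -sqrt(C1 + x^2)
 h(x) = sqrt(C1 + x^2)


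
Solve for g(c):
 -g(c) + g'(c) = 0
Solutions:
 g(c) = C1*exp(c)


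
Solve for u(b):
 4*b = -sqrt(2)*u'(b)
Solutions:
 u(b) = C1 - sqrt(2)*b^2


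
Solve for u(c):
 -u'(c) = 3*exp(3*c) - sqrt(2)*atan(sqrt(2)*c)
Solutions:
 u(c) = C1 + sqrt(2)*(c*atan(sqrt(2)*c) - sqrt(2)*log(2*c^2 + 1)/4) - exp(3*c)


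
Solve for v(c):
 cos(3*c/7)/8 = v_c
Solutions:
 v(c) = C1 + 7*sin(3*c/7)/24


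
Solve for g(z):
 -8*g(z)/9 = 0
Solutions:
 g(z) = 0


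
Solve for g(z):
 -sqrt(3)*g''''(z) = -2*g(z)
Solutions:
 g(z) = C1*exp(-2^(1/4)*3^(7/8)*z/3) + C2*exp(2^(1/4)*3^(7/8)*z/3) + C3*sin(2^(1/4)*3^(7/8)*z/3) + C4*cos(2^(1/4)*3^(7/8)*z/3)


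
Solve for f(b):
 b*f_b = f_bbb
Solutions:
 f(b) = C1 + Integral(C2*airyai(b) + C3*airybi(b), b)


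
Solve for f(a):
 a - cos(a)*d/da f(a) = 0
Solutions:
 f(a) = C1 + Integral(a/cos(a), a)


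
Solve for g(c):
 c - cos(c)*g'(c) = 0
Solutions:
 g(c) = C1 + Integral(c/cos(c), c)


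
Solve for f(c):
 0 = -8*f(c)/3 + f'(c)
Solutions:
 f(c) = C1*exp(8*c/3)


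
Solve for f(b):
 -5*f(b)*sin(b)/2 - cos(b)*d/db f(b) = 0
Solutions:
 f(b) = C1*cos(b)^(5/2)


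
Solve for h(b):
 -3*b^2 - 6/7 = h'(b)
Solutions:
 h(b) = C1 - b^3 - 6*b/7


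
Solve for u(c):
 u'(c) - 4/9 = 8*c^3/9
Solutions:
 u(c) = C1 + 2*c^4/9 + 4*c/9


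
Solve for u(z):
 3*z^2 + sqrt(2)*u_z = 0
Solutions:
 u(z) = C1 - sqrt(2)*z^3/2


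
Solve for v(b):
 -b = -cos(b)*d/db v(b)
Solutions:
 v(b) = C1 + Integral(b/cos(b), b)


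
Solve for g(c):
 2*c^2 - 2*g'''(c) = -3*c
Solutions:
 g(c) = C1 + C2*c + C3*c^2 + c^5/60 + c^4/16


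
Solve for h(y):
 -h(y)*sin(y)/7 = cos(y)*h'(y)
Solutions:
 h(y) = C1*cos(y)^(1/7)


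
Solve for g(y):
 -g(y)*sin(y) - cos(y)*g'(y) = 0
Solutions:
 g(y) = C1*cos(y)


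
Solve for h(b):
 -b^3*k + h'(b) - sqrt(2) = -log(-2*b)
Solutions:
 h(b) = C1 + b^4*k/4 - b*log(-b) + b*(-log(2) + 1 + sqrt(2))


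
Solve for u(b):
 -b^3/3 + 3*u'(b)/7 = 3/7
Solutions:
 u(b) = C1 + 7*b^4/36 + b


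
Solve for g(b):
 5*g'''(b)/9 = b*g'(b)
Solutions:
 g(b) = C1 + Integral(C2*airyai(15^(2/3)*b/5) + C3*airybi(15^(2/3)*b/5), b)


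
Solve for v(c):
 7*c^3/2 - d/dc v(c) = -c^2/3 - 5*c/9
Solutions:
 v(c) = C1 + 7*c^4/8 + c^3/9 + 5*c^2/18


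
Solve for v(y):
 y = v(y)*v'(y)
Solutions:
 v(y) = -sqrt(C1 + y^2)
 v(y) = sqrt(C1 + y^2)


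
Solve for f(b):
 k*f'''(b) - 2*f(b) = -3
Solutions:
 f(b) = C1*exp(2^(1/3)*b*(1/k)^(1/3)) + C2*exp(2^(1/3)*b*(-1 + sqrt(3)*I)*(1/k)^(1/3)/2) + C3*exp(-2^(1/3)*b*(1 + sqrt(3)*I)*(1/k)^(1/3)/2) + 3/2


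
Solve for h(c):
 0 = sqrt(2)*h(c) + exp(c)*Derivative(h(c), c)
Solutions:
 h(c) = C1*exp(sqrt(2)*exp(-c))


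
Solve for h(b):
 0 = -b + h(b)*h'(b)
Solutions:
 h(b) = -sqrt(C1 + b^2)
 h(b) = sqrt(C1 + b^2)


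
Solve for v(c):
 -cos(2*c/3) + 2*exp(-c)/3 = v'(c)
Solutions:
 v(c) = C1 - 3*sin(2*c/3)/2 - 2*exp(-c)/3


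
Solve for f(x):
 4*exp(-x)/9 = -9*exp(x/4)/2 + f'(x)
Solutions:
 f(x) = C1 + 18*exp(x/4) - 4*exp(-x)/9


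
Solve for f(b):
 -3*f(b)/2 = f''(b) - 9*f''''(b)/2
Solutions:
 f(b) = C1*exp(-b*sqrt(1 + 2*sqrt(7))/3) + C2*exp(b*sqrt(1 + 2*sqrt(7))/3) + C3*sin(b*sqrt(-1 + 2*sqrt(7))/3) + C4*cos(b*sqrt(-1 + 2*sqrt(7))/3)


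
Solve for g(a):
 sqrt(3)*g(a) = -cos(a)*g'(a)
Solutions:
 g(a) = C1*(sin(a) - 1)^(sqrt(3)/2)/(sin(a) + 1)^(sqrt(3)/2)


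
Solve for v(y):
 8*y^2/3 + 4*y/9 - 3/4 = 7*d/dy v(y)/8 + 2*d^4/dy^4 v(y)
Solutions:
 v(y) = C1 + C4*exp(-2^(2/3)*7^(1/3)*y/4) + 64*y^3/63 + 16*y^2/63 - 6*y/7 + (C2*sin(2^(2/3)*sqrt(3)*7^(1/3)*y/8) + C3*cos(2^(2/3)*sqrt(3)*7^(1/3)*y/8))*exp(2^(2/3)*7^(1/3)*y/8)


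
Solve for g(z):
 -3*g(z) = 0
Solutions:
 g(z) = 0


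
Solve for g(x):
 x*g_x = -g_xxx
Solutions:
 g(x) = C1 + Integral(C2*airyai(-x) + C3*airybi(-x), x)


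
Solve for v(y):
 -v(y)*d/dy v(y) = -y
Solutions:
 v(y) = -sqrt(C1 + y^2)
 v(y) = sqrt(C1 + y^2)


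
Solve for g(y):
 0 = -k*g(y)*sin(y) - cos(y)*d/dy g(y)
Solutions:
 g(y) = C1*exp(k*log(cos(y)))


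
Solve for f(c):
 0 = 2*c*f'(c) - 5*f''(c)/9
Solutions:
 f(c) = C1 + C2*erfi(3*sqrt(5)*c/5)


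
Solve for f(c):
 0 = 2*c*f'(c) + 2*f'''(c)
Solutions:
 f(c) = C1 + Integral(C2*airyai(-c) + C3*airybi(-c), c)


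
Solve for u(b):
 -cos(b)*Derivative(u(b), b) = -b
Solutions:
 u(b) = C1 + Integral(b/cos(b), b)


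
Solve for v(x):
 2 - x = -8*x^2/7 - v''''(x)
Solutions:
 v(x) = C1 + C2*x + C3*x^2 + C4*x^3 - x^6/315 + x^5/120 - x^4/12


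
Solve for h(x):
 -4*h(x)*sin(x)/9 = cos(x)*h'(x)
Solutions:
 h(x) = C1*cos(x)^(4/9)


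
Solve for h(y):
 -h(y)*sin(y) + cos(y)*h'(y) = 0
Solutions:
 h(y) = C1/cos(y)


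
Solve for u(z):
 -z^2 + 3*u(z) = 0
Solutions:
 u(z) = z^2/3


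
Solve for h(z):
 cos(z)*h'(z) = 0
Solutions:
 h(z) = C1


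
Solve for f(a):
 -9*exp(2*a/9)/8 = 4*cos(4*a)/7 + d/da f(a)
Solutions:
 f(a) = C1 - 81*exp(2*a/9)/16 - sin(4*a)/7


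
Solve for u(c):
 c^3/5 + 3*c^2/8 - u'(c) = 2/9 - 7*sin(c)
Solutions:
 u(c) = C1 + c^4/20 + c^3/8 - 2*c/9 - 7*cos(c)


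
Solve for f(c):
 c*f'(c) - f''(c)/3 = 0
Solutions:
 f(c) = C1 + C2*erfi(sqrt(6)*c/2)


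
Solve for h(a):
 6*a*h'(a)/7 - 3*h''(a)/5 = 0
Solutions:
 h(a) = C1 + C2*erfi(sqrt(35)*a/7)


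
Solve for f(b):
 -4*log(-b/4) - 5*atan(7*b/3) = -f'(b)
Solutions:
 f(b) = C1 + 4*b*log(-b) + 5*b*atan(7*b/3) - 8*b*log(2) - 4*b - 15*log(49*b^2 + 9)/14


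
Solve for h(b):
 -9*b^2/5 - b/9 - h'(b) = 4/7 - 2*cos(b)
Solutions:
 h(b) = C1 - 3*b^3/5 - b^2/18 - 4*b/7 + 2*sin(b)


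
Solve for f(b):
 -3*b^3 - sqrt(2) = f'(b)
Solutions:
 f(b) = C1 - 3*b^4/4 - sqrt(2)*b


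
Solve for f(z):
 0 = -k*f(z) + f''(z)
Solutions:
 f(z) = C1*exp(-sqrt(k)*z) + C2*exp(sqrt(k)*z)


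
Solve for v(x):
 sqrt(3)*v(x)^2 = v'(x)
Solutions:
 v(x) = -1/(C1 + sqrt(3)*x)


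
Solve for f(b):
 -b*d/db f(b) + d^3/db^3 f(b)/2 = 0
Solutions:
 f(b) = C1 + Integral(C2*airyai(2^(1/3)*b) + C3*airybi(2^(1/3)*b), b)


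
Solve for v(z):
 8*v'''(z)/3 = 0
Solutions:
 v(z) = C1 + C2*z + C3*z^2


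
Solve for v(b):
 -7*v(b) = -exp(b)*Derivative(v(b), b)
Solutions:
 v(b) = C1*exp(-7*exp(-b))


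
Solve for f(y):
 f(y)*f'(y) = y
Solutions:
 f(y) = -sqrt(C1 + y^2)
 f(y) = sqrt(C1 + y^2)


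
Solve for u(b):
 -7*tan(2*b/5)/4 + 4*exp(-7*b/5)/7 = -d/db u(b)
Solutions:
 u(b) = C1 + 35*log(tan(2*b/5)^2 + 1)/16 + 20*exp(-7*b/5)/49


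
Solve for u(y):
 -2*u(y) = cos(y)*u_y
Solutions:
 u(y) = C1*(sin(y) - 1)/(sin(y) + 1)


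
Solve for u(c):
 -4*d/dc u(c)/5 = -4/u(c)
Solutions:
 u(c) = -sqrt(C1 + 10*c)
 u(c) = sqrt(C1 + 10*c)


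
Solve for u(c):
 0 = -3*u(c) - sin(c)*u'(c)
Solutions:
 u(c) = C1*(cos(c) + 1)^(3/2)/(cos(c) - 1)^(3/2)


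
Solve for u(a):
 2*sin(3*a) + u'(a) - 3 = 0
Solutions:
 u(a) = C1 + 3*a + 2*cos(3*a)/3


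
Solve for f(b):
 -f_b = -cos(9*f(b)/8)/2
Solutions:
 -b/2 - 4*log(sin(9*f(b)/8) - 1)/9 + 4*log(sin(9*f(b)/8) + 1)/9 = C1


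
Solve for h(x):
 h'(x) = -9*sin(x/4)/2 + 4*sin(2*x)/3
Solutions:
 h(x) = C1 + 18*cos(x/4) - 2*cos(2*x)/3


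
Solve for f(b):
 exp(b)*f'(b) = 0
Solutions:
 f(b) = C1


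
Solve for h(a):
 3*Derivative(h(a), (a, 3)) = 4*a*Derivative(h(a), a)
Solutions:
 h(a) = C1 + Integral(C2*airyai(6^(2/3)*a/3) + C3*airybi(6^(2/3)*a/3), a)


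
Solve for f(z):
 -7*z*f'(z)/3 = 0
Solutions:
 f(z) = C1


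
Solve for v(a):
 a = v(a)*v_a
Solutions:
 v(a) = -sqrt(C1 + a^2)
 v(a) = sqrt(C1 + a^2)


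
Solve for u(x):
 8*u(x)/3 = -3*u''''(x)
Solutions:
 u(x) = (C1*sin(2^(1/4)*sqrt(3)*x/3) + C2*cos(2^(1/4)*sqrt(3)*x/3))*exp(-2^(1/4)*sqrt(3)*x/3) + (C3*sin(2^(1/4)*sqrt(3)*x/3) + C4*cos(2^(1/4)*sqrt(3)*x/3))*exp(2^(1/4)*sqrt(3)*x/3)


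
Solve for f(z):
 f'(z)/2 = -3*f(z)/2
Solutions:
 f(z) = C1*exp(-3*z)


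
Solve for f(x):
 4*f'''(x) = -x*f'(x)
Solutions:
 f(x) = C1 + Integral(C2*airyai(-2^(1/3)*x/2) + C3*airybi(-2^(1/3)*x/2), x)


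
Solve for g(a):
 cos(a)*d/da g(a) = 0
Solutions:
 g(a) = C1


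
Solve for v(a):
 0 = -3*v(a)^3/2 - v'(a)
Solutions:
 v(a) = -sqrt(-1/(C1 - 3*a))
 v(a) = sqrt(-1/(C1 - 3*a))


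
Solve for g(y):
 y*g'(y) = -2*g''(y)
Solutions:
 g(y) = C1 + C2*erf(y/2)


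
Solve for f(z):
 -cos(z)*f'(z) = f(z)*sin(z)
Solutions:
 f(z) = C1*cos(z)


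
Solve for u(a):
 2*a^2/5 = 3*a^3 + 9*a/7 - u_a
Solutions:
 u(a) = C1 + 3*a^4/4 - 2*a^3/15 + 9*a^2/14


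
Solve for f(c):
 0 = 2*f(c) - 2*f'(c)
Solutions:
 f(c) = C1*exp(c)


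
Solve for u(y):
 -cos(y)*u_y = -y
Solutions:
 u(y) = C1 + Integral(y/cos(y), y)


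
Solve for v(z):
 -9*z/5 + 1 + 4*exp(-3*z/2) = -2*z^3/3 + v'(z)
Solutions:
 v(z) = C1 + z^4/6 - 9*z^2/10 + z - 8*exp(-3*z/2)/3


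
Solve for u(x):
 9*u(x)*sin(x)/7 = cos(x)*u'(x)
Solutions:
 u(x) = C1/cos(x)^(9/7)


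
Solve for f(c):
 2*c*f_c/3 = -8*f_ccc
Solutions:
 f(c) = C1 + Integral(C2*airyai(-18^(1/3)*c/6) + C3*airybi(-18^(1/3)*c/6), c)


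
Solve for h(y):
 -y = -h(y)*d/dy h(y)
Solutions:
 h(y) = -sqrt(C1 + y^2)
 h(y) = sqrt(C1 + y^2)


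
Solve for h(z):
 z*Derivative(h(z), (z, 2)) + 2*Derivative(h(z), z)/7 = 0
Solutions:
 h(z) = C1 + C2*z^(5/7)


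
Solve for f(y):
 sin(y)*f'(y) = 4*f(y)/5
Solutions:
 f(y) = C1*(cos(y) - 1)^(2/5)/(cos(y) + 1)^(2/5)


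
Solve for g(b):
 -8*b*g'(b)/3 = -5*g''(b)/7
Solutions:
 g(b) = C1 + C2*erfi(2*sqrt(105)*b/15)


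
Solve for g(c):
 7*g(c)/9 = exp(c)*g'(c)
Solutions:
 g(c) = C1*exp(-7*exp(-c)/9)


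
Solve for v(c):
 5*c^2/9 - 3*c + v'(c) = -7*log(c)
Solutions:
 v(c) = C1 - 5*c^3/27 + 3*c^2/2 - 7*c*log(c) + 7*c


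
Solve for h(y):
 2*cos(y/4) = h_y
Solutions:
 h(y) = C1 + 8*sin(y/4)


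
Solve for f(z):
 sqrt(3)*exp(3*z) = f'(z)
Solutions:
 f(z) = C1 + sqrt(3)*exp(3*z)/3


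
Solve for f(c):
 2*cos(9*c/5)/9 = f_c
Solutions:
 f(c) = C1 + 10*sin(9*c/5)/81


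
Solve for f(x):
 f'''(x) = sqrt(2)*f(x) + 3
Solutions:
 f(x) = C3*exp(2^(1/6)*x) + (C1*sin(2^(1/6)*sqrt(3)*x/2) + C2*cos(2^(1/6)*sqrt(3)*x/2))*exp(-2^(1/6)*x/2) - 3*sqrt(2)/2


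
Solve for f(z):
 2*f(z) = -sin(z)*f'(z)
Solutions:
 f(z) = C1*(cos(z) + 1)/(cos(z) - 1)


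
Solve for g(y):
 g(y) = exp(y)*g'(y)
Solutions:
 g(y) = C1*exp(-exp(-y))


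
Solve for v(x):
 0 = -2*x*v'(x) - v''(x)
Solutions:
 v(x) = C1 + C2*erf(x)


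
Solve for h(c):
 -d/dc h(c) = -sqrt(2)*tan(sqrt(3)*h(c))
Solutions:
 h(c) = sqrt(3)*(pi - asin(C1*exp(sqrt(6)*c)))/3
 h(c) = sqrt(3)*asin(C1*exp(sqrt(6)*c))/3


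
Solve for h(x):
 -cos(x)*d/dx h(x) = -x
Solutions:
 h(x) = C1 + Integral(x/cos(x), x)


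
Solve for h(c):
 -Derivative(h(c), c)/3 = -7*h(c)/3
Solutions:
 h(c) = C1*exp(7*c)


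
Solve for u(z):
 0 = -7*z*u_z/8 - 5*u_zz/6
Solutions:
 u(z) = C1 + C2*erf(sqrt(210)*z/20)


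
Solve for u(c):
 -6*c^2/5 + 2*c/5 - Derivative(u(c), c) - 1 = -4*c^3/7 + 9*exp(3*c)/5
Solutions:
 u(c) = C1 + c^4/7 - 2*c^3/5 + c^2/5 - c - 3*exp(3*c)/5


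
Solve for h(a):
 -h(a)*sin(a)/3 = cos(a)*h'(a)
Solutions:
 h(a) = C1*cos(a)^(1/3)


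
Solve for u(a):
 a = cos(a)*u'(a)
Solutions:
 u(a) = C1 + Integral(a/cos(a), a)


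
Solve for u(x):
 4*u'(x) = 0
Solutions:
 u(x) = C1


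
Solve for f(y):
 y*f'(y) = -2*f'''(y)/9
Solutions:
 f(y) = C1 + Integral(C2*airyai(-6^(2/3)*y/2) + C3*airybi(-6^(2/3)*y/2), y)


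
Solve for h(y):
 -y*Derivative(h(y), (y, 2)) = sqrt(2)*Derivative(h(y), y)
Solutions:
 h(y) = C1 + C2*y^(1 - sqrt(2))


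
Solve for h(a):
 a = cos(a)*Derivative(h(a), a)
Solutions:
 h(a) = C1 + Integral(a/cos(a), a)


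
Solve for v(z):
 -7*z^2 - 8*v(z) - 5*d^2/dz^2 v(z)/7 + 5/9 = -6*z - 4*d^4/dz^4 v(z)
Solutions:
 v(z) = C1*exp(-sqrt(14)*z*sqrt(5 + sqrt(6297))/28) + C2*exp(sqrt(14)*z*sqrt(5 + sqrt(6297))/28) + C3*sin(sqrt(14)*z*sqrt(-5 + sqrt(6297))/28) + C4*cos(sqrt(14)*z*sqrt(-5 + sqrt(6297))/28) - 7*z^2/8 + 3*z/4 + 65/288


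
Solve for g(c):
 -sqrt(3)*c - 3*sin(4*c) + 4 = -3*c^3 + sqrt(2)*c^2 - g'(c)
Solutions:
 g(c) = C1 - 3*c^4/4 + sqrt(2)*c^3/3 + sqrt(3)*c^2/2 - 4*c - 3*cos(4*c)/4


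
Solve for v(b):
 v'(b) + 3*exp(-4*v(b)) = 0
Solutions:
 v(b) = log(-I*(C1 - 12*b)^(1/4))
 v(b) = log(I*(C1 - 12*b)^(1/4))
 v(b) = log(-(C1 - 12*b)^(1/4))
 v(b) = log(C1 - 12*b)/4


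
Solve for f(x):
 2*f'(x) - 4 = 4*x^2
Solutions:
 f(x) = C1 + 2*x^3/3 + 2*x


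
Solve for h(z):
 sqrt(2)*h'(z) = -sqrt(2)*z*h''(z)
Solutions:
 h(z) = C1 + C2*log(z)


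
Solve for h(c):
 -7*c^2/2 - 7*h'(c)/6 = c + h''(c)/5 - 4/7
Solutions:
 h(c) = C1 + C2*exp(-35*c/6) - c^3 + 3*c^2/35 + 564*c/1225


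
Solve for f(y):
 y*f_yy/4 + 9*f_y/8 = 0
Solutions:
 f(y) = C1 + C2/y^(7/2)


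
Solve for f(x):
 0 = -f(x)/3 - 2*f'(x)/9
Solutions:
 f(x) = C1*exp(-3*x/2)


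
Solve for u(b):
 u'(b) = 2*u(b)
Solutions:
 u(b) = C1*exp(2*b)


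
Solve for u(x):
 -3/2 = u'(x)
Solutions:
 u(x) = C1 - 3*x/2


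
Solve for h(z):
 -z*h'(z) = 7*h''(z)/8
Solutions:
 h(z) = C1 + C2*erf(2*sqrt(7)*z/7)


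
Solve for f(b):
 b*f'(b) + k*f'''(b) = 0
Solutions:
 f(b) = C1 + Integral(C2*airyai(b*(-1/k)^(1/3)) + C3*airybi(b*(-1/k)^(1/3)), b)


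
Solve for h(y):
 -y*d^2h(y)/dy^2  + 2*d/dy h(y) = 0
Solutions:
 h(y) = C1 + C2*y^3


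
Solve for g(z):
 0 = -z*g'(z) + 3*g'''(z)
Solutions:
 g(z) = C1 + Integral(C2*airyai(3^(2/3)*z/3) + C3*airybi(3^(2/3)*z/3), z)


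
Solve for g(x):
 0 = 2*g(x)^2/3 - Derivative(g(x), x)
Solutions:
 g(x) = -3/(C1 + 2*x)


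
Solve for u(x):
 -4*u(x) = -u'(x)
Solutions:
 u(x) = C1*exp(4*x)


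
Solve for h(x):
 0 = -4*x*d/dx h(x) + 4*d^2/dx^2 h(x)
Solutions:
 h(x) = C1 + C2*erfi(sqrt(2)*x/2)


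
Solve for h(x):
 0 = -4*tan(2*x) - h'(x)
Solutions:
 h(x) = C1 + 2*log(cos(2*x))


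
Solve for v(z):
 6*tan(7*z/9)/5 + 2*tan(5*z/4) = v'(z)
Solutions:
 v(z) = C1 - 54*log(cos(7*z/9))/35 - 8*log(cos(5*z/4))/5


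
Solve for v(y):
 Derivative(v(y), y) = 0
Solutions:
 v(y) = C1


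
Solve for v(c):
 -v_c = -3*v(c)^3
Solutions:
 v(c) = -sqrt(2)*sqrt(-1/(C1 + 3*c))/2
 v(c) = sqrt(2)*sqrt(-1/(C1 + 3*c))/2


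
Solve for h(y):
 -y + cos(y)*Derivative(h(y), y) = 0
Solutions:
 h(y) = C1 + Integral(y/cos(y), y)


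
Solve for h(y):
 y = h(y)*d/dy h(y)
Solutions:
 h(y) = -sqrt(C1 + y^2)
 h(y) = sqrt(C1 + y^2)


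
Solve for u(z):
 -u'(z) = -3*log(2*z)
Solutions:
 u(z) = C1 + 3*z*log(z) - 3*z + z*log(8)


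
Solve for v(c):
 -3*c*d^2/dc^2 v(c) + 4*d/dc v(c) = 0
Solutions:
 v(c) = C1 + C2*c^(7/3)


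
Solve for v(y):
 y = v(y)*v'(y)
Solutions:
 v(y) = -sqrt(C1 + y^2)
 v(y) = sqrt(C1 + y^2)


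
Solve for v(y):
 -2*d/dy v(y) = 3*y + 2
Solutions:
 v(y) = C1 - 3*y^2/4 - y


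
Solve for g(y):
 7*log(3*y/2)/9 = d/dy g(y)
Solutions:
 g(y) = C1 + 7*y*log(y)/9 - 7*y/9 - 7*y*log(2)/9 + 7*y*log(3)/9


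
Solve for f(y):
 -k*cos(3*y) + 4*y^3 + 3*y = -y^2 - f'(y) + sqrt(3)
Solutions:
 f(y) = C1 + k*sin(3*y)/3 - y^4 - y^3/3 - 3*y^2/2 + sqrt(3)*y


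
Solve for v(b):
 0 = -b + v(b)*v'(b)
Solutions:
 v(b) = -sqrt(C1 + b^2)
 v(b) = sqrt(C1 + b^2)


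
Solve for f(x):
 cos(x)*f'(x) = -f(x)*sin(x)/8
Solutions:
 f(x) = C1*cos(x)^(1/8)


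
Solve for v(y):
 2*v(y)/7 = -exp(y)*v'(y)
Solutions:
 v(y) = C1*exp(2*exp(-y)/7)


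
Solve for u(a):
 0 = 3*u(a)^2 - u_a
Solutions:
 u(a) = -1/(C1 + 3*a)


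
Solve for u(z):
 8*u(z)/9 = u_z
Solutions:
 u(z) = C1*exp(8*z/9)


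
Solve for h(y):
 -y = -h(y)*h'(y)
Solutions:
 h(y) = -sqrt(C1 + y^2)
 h(y) = sqrt(C1 + y^2)


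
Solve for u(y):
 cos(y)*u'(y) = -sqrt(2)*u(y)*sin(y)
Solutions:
 u(y) = C1*cos(y)^(sqrt(2))


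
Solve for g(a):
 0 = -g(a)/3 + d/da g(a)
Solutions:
 g(a) = C1*exp(a/3)


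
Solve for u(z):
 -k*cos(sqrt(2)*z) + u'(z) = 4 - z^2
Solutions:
 u(z) = C1 + sqrt(2)*k*sin(sqrt(2)*z)/2 - z^3/3 + 4*z


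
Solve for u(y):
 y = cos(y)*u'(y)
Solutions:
 u(y) = C1 + Integral(y/cos(y), y)


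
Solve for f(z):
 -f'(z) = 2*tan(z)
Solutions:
 f(z) = C1 + 2*log(cos(z))


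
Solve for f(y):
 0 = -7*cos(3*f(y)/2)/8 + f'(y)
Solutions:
 -7*y/8 - log(sin(3*f(y)/2) - 1)/3 + log(sin(3*f(y)/2) + 1)/3 = C1


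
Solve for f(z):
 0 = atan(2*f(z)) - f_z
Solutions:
 Integral(1/atan(2*_y), (_y, f(z))) = C1 + z


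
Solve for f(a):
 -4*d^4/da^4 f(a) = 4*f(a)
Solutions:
 f(a) = (C1*sin(sqrt(2)*a/2) + C2*cos(sqrt(2)*a/2))*exp(-sqrt(2)*a/2) + (C3*sin(sqrt(2)*a/2) + C4*cos(sqrt(2)*a/2))*exp(sqrt(2)*a/2)


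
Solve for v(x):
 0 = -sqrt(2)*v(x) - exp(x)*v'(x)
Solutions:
 v(x) = C1*exp(sqrt(2)*exp(-x))


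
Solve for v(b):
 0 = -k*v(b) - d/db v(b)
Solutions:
 v(b) = C1*exp(-b*k)


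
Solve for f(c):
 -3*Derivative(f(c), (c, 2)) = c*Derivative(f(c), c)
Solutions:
 f(c) = C1 + C2*erf(sqrt(6)*c/6)


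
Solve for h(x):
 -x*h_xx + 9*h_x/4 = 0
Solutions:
 h(x) = C1 + C2*x^(13/4)


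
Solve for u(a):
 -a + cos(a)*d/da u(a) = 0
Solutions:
 u(a) = C1 + Integral(a/cos(a), a)


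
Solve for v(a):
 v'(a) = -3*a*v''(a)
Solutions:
 v(a) = C1 + C2*a^(2/3)


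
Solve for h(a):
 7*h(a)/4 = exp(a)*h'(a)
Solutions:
 h(a) = C1*exp(-7*exp(-a)/4)


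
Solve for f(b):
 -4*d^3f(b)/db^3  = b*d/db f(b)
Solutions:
 f(b) = C1 + Integral(C2*airyai(-2^(1/3)*b/2) + C3*airybi(-2^(1/3)*b/2), b)


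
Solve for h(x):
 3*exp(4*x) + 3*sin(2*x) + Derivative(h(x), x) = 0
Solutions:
 h(x) = C1 - 3*exp(4*x)/4 + 3*cos(2*x)/2


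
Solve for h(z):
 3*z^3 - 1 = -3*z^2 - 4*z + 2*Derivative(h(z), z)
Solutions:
 h(z) = C1 + 3*z^4/8 + z^3/2 + z^2 - z/2


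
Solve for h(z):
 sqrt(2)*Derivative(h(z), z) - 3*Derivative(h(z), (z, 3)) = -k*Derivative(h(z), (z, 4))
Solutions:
 h(z) = C1 + C2*exp(z*(-(sqrt(((sqrt(2) - 2/k^2)^2 - 4/k^4)/k^2)/2 + sqrt(2)/(2*k) - 1/k^3)^(1/3) + 1/k - 1/(k^2*(sqrt(((sqrt(2) - 2/k^2)^2 - 4/k^4)/k^2)/2 + sqrt(2)/(2*k) - 1/k^3)^(1/3)))) + C3*exp(z*((sqrt(((sqrt(2) - 2/k^2)^2 - 4/k^4)/k^2)/2 + sqrt(2)/(2*k) - 1/k^3)^(1/3)/2 - sqrt(3)*I*(sqrt(((sqrt(2) - 2/k^2)^2 - 4/k^4)/k^2)/2 + sqrt(2)/(2*k) - 1/k^3)^(1/3)/2 + 1/k - 2/(k^2*(-1 + sqrt(3)*I)*(sqrt(((sqrt(2) - 2/k^2)^2 - 4/k^4)/k^2)/2 + sqrt(2)/(2*k) - 1/k^3)^(1/3)))) + C4*exp(z*((sqrt(((sqrt(2) - 2/k^2)^2 - 4/k^4)/k^2)/2 + sqrt(2)/(2*k) - 1/k^3)^(1/3)/2 + sqrt(3)*I*(sqrt(((sqrt(2) - 2/k^2)^2 - 4/k^4)/k^2)/2 + sqrt(2)/(2*k) - 1/k^3)^(1/3)/2 + 1/k + 2/(k^2*(1 + sqrt(3)*I)*(sqrt(((sqrt(2) - 2/k^2)^2 - 4/k^4)/k^2)/2 + sqrt(2)/(2*k) - 1/k^3)^(1/3))))


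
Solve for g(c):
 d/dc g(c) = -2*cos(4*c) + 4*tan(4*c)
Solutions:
 g(c) = C1 - log(cos(4*c)) - sin(4*c)/2


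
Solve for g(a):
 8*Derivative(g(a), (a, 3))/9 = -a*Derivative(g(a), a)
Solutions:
 g(a) = C1 + Integral(C2*airyai(-3^(2/3)*a/2) + C3*airybi(-3^(2/3)*a/2), a)


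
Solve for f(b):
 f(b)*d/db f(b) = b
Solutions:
 f(b) = -sqrt(C1 + b^2)
 f(b) = sqrt(C1 + b^2)


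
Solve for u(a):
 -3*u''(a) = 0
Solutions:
 u(a) = C1 + C2*a


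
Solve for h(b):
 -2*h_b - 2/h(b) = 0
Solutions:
 h(b) = -sqrt(C1 - 2*b)
 h(b) = sqrt(C1 - 2*b)


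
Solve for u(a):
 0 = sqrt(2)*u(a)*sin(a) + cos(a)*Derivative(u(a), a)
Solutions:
 u(a) = C1*cos(a)^(sqrt(2))


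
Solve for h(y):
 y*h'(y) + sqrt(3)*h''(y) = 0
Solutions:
 h(y) = C1 + C2*erf(sqrt(2)*3^(3/4)*y/6)


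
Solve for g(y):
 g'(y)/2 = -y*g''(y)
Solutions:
 g(y) = C1 + C2*sqrt(y)


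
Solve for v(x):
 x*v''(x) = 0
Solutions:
 v(x) = C1 + C2*x


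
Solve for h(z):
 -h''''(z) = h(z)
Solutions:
 h(z) = (C1*sin(sqrt(2)*z/2) + C2*cos(sqrt(2)*z/2))*exp(-sqrt(2)*z/2) + (C3*sin(sqrt(2)*z/2) + C4*cos(sqrt(2)*z/2))*exp(sqrt(2)*z/2)


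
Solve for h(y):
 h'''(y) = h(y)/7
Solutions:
 h(y) = C3*exp(7^(2/3)*y/7) + (C1*sin(sqrt(3)*7^(2/3)*y/14) + C2*cos(sqrt(3)*7^(2/3)*y/14))*exp(-7^(2/3)*y/14)


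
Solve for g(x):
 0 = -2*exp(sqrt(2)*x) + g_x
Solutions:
 g(x) = C1 + sqrt(2)*exp(sqrt(2)*x)


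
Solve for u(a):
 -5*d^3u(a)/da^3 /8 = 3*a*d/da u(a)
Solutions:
 u(a) = C1 + Integral(C2*airyai(-2*3^(1/3)*5^(2/3)*a/5) + C3*airybi(-2*3^(1/3)*5^(2/3)*a/5), a)


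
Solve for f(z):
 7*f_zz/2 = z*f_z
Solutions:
 f(z) = C1 + C2*erfi(sqrt(7)*z/7)


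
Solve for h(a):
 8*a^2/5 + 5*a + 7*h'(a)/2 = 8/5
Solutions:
 h(a) = C1 - 16*a^3/105 - 5*a^2/7 + 16*a/35


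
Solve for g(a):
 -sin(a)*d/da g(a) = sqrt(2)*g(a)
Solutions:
 g(a) = C1*(cos(a) + 1)^(sqrt(2)/2)/(cos(a) - 1)^(sqrt(2)/2)


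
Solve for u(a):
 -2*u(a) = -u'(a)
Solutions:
 u(a) = C1*exp(2*a)


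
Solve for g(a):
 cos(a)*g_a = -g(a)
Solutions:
 g(a) = C1*sqrt(sin(a) - 1)/sqrt(sin(a) + 1)


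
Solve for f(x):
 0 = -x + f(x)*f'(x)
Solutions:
 f(x) = -sqrt(C1 + x^2)
 f(x) = sqrt(C1 + x^2)


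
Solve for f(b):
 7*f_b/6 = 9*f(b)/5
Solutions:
 f(b) = C1*exp(54*b/35)


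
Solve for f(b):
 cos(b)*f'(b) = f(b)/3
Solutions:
 f(b) = C1*(sin(b) + 1)^(1/6)/(sin(b) - 1)^(1/6)


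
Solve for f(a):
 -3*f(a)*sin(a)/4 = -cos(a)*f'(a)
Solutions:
 f(a) = C1/cos(a)^(3/4)


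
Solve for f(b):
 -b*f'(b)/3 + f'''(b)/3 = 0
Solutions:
 f(b) = C1 + Integral(C2*airyai(b) + C3*airybi(b), b)


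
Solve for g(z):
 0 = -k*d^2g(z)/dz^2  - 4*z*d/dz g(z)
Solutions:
 g(z) = C1 + C2*sqrt(k)*erf(sqrt(2)*z*sqrt(1/k))


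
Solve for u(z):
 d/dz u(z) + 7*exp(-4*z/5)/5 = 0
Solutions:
 u(z) = C1 + 7*exp(-4*z/5)/4


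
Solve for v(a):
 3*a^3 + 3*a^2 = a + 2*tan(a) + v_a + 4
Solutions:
 v(a) = C1 + 3*a^4/4 + a^3 - a^2/2 - 4*a + 2*log(cos(a))


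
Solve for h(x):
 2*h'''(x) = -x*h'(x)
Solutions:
 h(x) = C1 + Integral(C2*airyai(-2^(2/3)*x/2) + C3*airybi(-2^(2/3)*x/2), x)


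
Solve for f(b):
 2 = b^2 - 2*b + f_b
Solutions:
 f(b) = C1 - b^3/3 + b^2 + 2*b


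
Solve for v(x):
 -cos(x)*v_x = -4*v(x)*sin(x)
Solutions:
 v(x) = C1/cos(x)^4


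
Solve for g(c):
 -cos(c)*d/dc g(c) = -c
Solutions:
 g(c) = C1 + Integral(c/cos(c), c)


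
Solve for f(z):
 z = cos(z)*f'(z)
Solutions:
 f(z) = C1 + Integral(z/cos(z), z)


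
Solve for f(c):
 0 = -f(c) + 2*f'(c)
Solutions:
 f(c) = C1*exp(c/2)


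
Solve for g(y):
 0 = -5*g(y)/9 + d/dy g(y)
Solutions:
 g(y) = C1*exp(5*y/9)


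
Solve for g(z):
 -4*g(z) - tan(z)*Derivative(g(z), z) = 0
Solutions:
 g(z) = C1/sin(z)^4


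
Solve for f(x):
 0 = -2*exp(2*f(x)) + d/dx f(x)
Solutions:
 f(x) = log(-sqrt(-1/(C1 + 2*x))) - log(2)/2
 f(x) = log(-1/(C1 + 2*x))/2 - log(2)/2


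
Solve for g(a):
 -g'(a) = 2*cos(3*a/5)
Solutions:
 g(a) = C1 - 10*sin(3*a/5)/3


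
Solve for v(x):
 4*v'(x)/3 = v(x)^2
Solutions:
 v(x) = -4/(C1 + 3*x)


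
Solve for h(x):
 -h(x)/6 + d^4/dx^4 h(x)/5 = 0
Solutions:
 h(x) = C1*exp(-5^(1/4)*6^(3/4)*x/6) + C2*exp(5^(1/4)*6^(3/4)*x/6) + C3*sin(5^(1/4)*6^(3/4)*x/6) + C4*cos(5^(1/4)*6^(3/4)*x/6)


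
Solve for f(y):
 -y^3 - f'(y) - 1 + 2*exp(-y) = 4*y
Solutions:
 f(y) = C1 - y^4/4 - 2*y^2 - y - 2*exp(-y)


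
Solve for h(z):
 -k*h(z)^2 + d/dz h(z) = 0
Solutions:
 h(z) = -1/(C1 + k*z)


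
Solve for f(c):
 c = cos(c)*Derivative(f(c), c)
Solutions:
 f(c) = C1 + Integral(c/cos(c), c)


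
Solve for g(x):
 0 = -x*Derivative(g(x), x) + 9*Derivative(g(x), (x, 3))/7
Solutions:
 g(x) = C1 + Integral(C2*airyai(21^(1/3)*x/3) + C3*airybi(21^(1/3)*x/3), x)


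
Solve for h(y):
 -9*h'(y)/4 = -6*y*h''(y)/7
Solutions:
 h(y) = C1 + C2*y^(29/8)


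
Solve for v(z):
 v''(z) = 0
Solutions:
 v(z) = C1 + C2*z


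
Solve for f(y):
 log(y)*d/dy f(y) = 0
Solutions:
 f(y) = C1


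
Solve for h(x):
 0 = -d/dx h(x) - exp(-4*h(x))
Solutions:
 h(x) = log(-I*(C1 - 4*x)^(1/4))
 h(x) = log(I*(C1 - 4*x)^(1/4))
 h(x) = log(-(C1 - 4*x)^(1/4))
 h(x) = log(C1 - 4*x)/4


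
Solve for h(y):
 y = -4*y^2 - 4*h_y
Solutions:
 h(y) = C1 - y^3/3 - y^2/8


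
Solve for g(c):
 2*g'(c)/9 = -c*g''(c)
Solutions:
 g(c) = C1 + C2*c^(7/9)


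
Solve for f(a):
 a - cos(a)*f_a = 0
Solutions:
 f(a) = C1 + Integral(a/cos(a), a)


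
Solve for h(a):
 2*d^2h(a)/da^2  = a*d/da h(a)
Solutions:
 h(a) = C1 + C2*erfi(a/2)


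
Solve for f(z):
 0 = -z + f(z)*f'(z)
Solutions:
 f(z) = -sqrt(C1 + z^2)
 f(z) = sqrt(C1 + z^2)


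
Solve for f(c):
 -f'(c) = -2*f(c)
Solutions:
 f(c) = C1*exp(2*c)


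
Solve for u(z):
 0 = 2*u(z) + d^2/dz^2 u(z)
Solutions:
 u(z) = C1*sin(sqrt(2)*z) + C2*cos(sqrt(2)*z)


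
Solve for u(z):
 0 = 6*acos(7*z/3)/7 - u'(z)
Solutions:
 u(z) = C1 + 6*z*acos(7*z/3)/7 - 6*sqrt(9 - 49*z^2)/49


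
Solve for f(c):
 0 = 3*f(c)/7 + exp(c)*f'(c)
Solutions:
 f(c) = C1*exp(3*exp(-c)/7)


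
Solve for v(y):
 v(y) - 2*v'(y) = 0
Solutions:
 v(y) = C1*exp(y/2)


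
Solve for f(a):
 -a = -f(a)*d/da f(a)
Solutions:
 f(a) = -sqrt(C1 + a^2)
 f(a) = sqrt(C1 + a^2)


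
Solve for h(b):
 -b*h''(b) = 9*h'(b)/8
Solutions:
 h(b) = C1 + C2/b^(1/8)


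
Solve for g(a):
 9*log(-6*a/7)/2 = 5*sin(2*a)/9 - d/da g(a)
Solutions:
 g(a) = C1 - 9*a*log(-a)/2 - 5*a*log(6) + a*log(42)/2 + 9*a/2 + 4*a*log(7) - 5*cos(2*a)/18


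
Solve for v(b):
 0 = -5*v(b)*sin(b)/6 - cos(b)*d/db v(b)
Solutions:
 v(b) = C1*cos(b)^(5/6)


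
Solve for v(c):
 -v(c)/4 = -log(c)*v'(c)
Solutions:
 v(c) = C1*exp(li(c)/4)


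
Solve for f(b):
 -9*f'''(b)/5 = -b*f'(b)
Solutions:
 f(b) = C1 + Integral(C2*airyai(15^(1/3)*b/3) + C3*airybi(15^(1/3)*b/3), b)


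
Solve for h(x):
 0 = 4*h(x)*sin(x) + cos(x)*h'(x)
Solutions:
 h(x) = C1*cos(x)^4


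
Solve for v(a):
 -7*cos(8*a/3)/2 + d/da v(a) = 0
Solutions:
 v(a) = C1 + 21*sin(8*a/3)/16


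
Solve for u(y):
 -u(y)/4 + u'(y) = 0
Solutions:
 u(y) = C1*exp(y/4)


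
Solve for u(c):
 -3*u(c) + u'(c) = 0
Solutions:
 u(c) = C1*exp(3*c)


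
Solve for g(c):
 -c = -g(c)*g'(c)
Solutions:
 g(c) = -sqrt(C1 + c^2)
 g(c) = sqrt(C1 + c^2)


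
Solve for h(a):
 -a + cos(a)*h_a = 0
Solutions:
 h(a) = C1 + Integral(a/cos(a), a)


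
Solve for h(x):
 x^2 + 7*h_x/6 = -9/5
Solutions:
 h(x) = C1 - 2*x^3/7 - 54*x/35


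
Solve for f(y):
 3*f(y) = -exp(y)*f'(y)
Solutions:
 f(y) = C1*exp(3*exp(-y))


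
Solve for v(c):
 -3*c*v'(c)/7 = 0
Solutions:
 v(c) = C1


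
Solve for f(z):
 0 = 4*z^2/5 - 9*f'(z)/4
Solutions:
 f(z) = C1 + 16*z^3/135


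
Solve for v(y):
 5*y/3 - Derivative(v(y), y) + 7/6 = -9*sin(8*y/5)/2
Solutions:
 v(y) = C1 + 5*y^2/6 + 7*y/6 - 45*cos(8*y/5)/16


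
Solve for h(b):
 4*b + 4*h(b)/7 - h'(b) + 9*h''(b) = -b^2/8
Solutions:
 h(b) = -7*b^2/32 - 497*b/64 + (C1*sin(sqrt(959)*b/126) + C2*cos(sqrt(959)*b/126))*exp(b/18) - 1715/256


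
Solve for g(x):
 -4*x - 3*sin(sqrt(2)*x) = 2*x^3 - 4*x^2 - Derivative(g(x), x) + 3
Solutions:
 g(x) = C1 + x^4/2 - 4*x^3/3 + 2*x^2 + 3*x - 3*sqrt(2)*cos(sqrt(2)*x)/2


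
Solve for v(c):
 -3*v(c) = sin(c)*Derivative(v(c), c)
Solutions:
 v(c) = C1*(cos(c) + 1)^(3/2)/(cos(c) - 1)^(3/2)


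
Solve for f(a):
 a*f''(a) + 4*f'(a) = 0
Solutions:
 f(a) = C1 + C2/a^3


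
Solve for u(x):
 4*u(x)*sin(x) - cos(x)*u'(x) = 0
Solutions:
 u(x) = C1/cos(x)^4


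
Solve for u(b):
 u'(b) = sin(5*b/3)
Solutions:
 u(b) = C1 - 3*cos(5*b/3)/5


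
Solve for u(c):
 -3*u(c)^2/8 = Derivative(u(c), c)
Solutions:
 u(c) = 8/(C1 + 3*c)


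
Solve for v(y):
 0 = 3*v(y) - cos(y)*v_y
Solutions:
 v(y) = C1*(sin(y) + 1)^(3/2)/(sin(y) - 1)^(3/2)


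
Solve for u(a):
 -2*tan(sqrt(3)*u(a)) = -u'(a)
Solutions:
 u(a) = sqrt(3)*(pi - asin(C1*exp(2*sqrt(3)*a)))/3
 u(a) = sqrt(3)*asin(C1*exp(2*sqrt(3)*a))/3


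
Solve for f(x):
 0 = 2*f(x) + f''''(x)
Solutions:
 f(x) = (C1*sin(2^(3/4)*x/2) + C2*cos(2^(3/4)*x/2))*exp(-2^(3/4)*x/2) + (C3*sin(2^(3/4)*x/2) + C4*cos(2^(3/4)*x/2))*exp(2^(3/4)*x/2)


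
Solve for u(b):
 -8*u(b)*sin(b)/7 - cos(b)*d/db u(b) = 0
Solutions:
 u(b) = C1*cos(b)^(8/7)


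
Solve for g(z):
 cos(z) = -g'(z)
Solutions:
 g(z) = C1 - sin(z)


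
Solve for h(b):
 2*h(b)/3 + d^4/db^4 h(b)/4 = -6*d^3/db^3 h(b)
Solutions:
 h(b) = C1*exp(b*(-6 + sqrt(2^(2/3)/(9*(sqrt(26242)/27 + 6)^(1/3)) + 2^(1/3)*(sqrt(26242)/27 + 6)^(1/3) + 36)))*sin(b*sqrt(-288 + 16/(9*(16*sqrt(26242)/27 + 96)^(1/3)) + 2*(16*sqrt(26242)/27 + 96)^(1/3) + 3456/sqrt(16/(9*(16*sqrt(26242)/27 + 96)^(1/3)) + 2*(16*sqrt(26242)/27 + 96)^(1/3) + 144))/2) + C2*exp(b*(-6 + sqrt(2^(2/3)/(9*(sqrt(26242)/27 + 6)^(1/3)) + 2^(1/3)*(sqrt(26242)/27 + 6)^(1/3) + 36)))*cos(b*sqrt(-288 + 16/(9*(16*sqrt(26242)/27 + 96)^(1/3)) + 2*(16*sqrt(26242)/27 + 96)^(1/3) + 3456/sqrt(16/(9*(16*sqrt(26242)/27 + 96)^(1/3)) + 2*(16*sqrt(26242)/27 + 96)^(1/3) + 144))/2) + C3*exp(-b*(6 + sqrt(2^(2/3)/(9*(sqrt(26242)/27 + 6)^(1/3)) + 2^(1/3)*(sqrt(26242)/27 + 6)^(1/3) + 36) + sqrt(-2^(1/3)*(sqrt(26242)/27 + 6)^(1/3) - 2^(2/3)/(9*(sqrt(26242)/27 + 6)^(1/3)) + 432/sqrt(2^(2/3)/(9*(sqrt(26242)/27 + 6)^(1/3)) + 2^(1/3)*(sqrt(26242)/27 + 6)^(1/3) + 36) + 72))) + C4*exp(b*(-sqrt(2^(2/3)/(9*(sqrt(26242)/27 + 6)^(1/3)) + 2^(1/3)*(sqrt(26242)/27 + 6)^(1/3) + 36) - 6 + sqrt(-2^(1/3)*(sqrt(26242)/27 + 6)^(1/3) - 2^(2/3)/(9*(sqrt(26242)/27 + 6)^(1/3)) + 432/sqrt(2^(2/3)/(9*(sqrt(26242)/27 + 6)^(1/3)) + 2^(1/3)*(sqrt(26242)/27 + 6)^(1/3) + 36) + 72)))


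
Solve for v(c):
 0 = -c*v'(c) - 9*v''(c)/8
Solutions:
 v(c) = C1 + C2*erf(2*c/3)


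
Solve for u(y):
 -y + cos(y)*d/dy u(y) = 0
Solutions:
 u(y) = C1 + Integral(y/cos(y), y)


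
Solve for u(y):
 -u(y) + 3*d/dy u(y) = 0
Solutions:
 u(y) = C1*exp(y/3)


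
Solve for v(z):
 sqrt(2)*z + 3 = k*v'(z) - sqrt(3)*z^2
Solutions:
 v(z) = C1 + sqrt(3)*z^3/(3*k) + sqrt(2)*z^2/(2*k) + 3*z/k


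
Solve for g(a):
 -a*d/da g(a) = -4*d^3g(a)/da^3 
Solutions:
 g(a) = C1 + Integral(C2*airyai(2^(1/3)*a/2) + C3*airybi(2^(1/3)*a/2), a)


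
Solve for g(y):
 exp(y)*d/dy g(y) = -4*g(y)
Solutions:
 g(y) = C1*exp(4*exp(-y))


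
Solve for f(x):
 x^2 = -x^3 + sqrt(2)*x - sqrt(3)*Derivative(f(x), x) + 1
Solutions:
 f(x) = C1 - sqrt(3)*x^4/12 - sqrt(3)*x^3/9 + sqrt(6)*x^2/6 + sqrt(3)*x/3


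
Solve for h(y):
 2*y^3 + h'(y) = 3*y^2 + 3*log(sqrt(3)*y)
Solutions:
 h(y) = C1 - y^4/2 + y^3 + 3*y*log(y) - 3*y + 3*y*log(3)/2


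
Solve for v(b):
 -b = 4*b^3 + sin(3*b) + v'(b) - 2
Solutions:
 v(b) = C1 - b^4 - b^2/2 + 2*b + cos(3*b)/3


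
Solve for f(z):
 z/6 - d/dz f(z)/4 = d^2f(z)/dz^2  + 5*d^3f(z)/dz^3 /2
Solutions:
 f(z) = C1 + z^2/3 - 8*z/3 + (C2*sin(sqrt(6)*z/10) + C3*cos(sqrt(6)*z/10))*exp(-z/5)


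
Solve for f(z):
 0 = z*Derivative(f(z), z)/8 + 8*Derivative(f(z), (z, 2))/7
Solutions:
 f(z) = C1 + C2*erf(sqrt(14)*z/16)


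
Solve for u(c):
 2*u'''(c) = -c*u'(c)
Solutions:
 u(c) = C1 + Integral(C2*airyai(-2^(2/3)*c/2) + C3*airybi(-2^(2/3)*c/2), c)


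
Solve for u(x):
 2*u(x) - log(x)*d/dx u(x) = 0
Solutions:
 u(x) = C1*exp(2*li(x))


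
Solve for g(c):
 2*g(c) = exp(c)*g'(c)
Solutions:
 g(c) = C1*exp(-2*exp(-c))


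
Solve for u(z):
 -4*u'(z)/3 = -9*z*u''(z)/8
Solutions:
 u(z) = C1 + C2*z^(59/27)


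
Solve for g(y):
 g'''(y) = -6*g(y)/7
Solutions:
 g(y) = C3*exp(-6^(1/3)*7^(2/3)*y/7) + (C1*sin(2^(1/3)*3^(5/6)*7^(2/3)*y/14) + C2*cos(2^(1/3)*3^(5/6)*7^(2/3)*y/14))*exp(6^(1/3)*7^(2/3)*y/14)


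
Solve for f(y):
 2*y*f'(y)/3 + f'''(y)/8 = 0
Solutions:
 f(y) = C1 + Integral(C2*airyai(-2*2^(1/3)*3^(2/3)*y/3) + C3*airybi(-2*2^(1/3)*3^(2/3)*y/3), y)


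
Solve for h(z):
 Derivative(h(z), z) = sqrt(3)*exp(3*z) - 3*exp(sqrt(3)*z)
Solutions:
 h(z) = C1 + sqrt(3)*exp(3*z)/3 - sqrt(3)*exp(sqrt(3)*z)


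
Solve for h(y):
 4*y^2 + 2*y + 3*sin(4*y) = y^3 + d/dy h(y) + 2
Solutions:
 h(y) = C1 - y^4/4 + 4*y^3/3 + y^2 - 2*y - 3*cos(4*y)/4


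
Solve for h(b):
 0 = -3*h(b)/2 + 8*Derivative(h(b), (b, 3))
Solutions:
 h(b) = C3*exp(2^(2/3)*3^(1/3)*b/4) + (C1*sin(2^(2/3)*3^(5/6)*b/8) + C2*cos(2^(2/3)*3^(5/6)*b/8))*exp(-2^(2/3)*3^(1/3)*b/8)


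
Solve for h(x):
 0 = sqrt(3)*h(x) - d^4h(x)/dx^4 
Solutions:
 h(x) = C1*exp(-3^(1/8)*x) + C2*exp(3^(1/8)*x) + C3*sin(3^(1/8)*x) + C4*cos(3^(1/8)*x)


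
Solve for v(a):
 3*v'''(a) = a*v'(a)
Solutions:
 v(a) = C1 + Integral(C2*airyai(3^(2/3)*a/3) + C3*airybi(3^(2/3)*a/3), a)


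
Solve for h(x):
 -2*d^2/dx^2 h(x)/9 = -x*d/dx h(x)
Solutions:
 h(x) = C1 + C2*erfi(3*x/2)


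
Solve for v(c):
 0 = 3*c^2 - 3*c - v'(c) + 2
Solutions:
 v(c) = C1 + c^3 - 3*c^2/2 + 2*c


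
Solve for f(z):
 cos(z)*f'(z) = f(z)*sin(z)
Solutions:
 f(z) = C1/cos(z)


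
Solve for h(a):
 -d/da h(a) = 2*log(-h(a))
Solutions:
 -li(-h(a)) = C1 - 2*a


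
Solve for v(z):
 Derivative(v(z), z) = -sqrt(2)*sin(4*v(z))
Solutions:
 v(z) = -acos((-C1 - exp(8*sqrt(2)*z))/(C1 - exp(8*sqrt(2)*z)))/4 + pi/2
 v(z) = acos((-C1 - exp(8*sqrt(2)*z))/(C1 - exp(8*sqrt(2)*z)))/4


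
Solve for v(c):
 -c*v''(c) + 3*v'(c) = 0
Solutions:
 v(c) = C1 + C2*c^4


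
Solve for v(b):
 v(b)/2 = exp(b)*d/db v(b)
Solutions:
 v(b) = C1*exp(-exp(-b)/2)


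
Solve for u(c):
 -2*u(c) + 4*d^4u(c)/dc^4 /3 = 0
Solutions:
 u(c) = C1*exp(-2^(3/4)*3^(1/4)*c/2) + C2*exp(2^(3/4)*3^(1/4)*c/2) + C3*sin(2^(3/4)*3^(1/4)*c/2) + C4*cos(2^(3/4)*3^(1/4)*c/2)


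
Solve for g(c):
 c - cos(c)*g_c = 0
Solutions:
 g(c) = C1 + Integral(c/cos(c), c)
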